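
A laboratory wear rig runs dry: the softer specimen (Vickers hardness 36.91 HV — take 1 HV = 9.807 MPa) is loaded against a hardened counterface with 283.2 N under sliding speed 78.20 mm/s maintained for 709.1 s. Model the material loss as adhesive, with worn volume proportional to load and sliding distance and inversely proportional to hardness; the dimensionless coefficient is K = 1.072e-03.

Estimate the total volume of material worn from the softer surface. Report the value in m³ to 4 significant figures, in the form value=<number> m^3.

value=4.651e-08 m^3

Intermediates are displayed rounded — all arithmetic runs at full precision — a lone final rounding, at four significant figures.
Convert: Sliding speed v = 78.20 mm/s = 0.07820 m/s. Path length L = v·t = 0.07820 m/s × 709.1 s = 55.45 m.
Convert: Hardness H = 36.91 HV × 9.807 MPa/HV = 362.0 MPa = 3.620e+08 Pa.
Working in SI base units: W = 283.2 N, H = 3.620e+08 Pa, K = 1.072e-03.
Volume removed: V = K·W·L/H = 1.072e-03 · 283.2 · 55.45 / 3.620e+08 = 4.651e-08 m³.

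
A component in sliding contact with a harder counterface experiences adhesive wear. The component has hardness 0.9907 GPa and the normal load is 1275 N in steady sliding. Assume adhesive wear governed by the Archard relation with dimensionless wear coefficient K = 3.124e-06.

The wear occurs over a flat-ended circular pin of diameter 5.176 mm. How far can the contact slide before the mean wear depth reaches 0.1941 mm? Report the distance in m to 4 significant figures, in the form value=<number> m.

value=1016 m

Printed values are rounded, and the algebra carries full float precision; one last rounding, at four significant figures.
Convert: Hardness H = 0.9907 GPa = 9.907e+08 Pa.
Convert: Pin diameter d = 5.176 mm = 0.005176 m. Contact area A = π·d²/4 = π·(0.005176 m)²/4 = 2.104e-05 m².
Convert: Depth limit h_lim = 0.1941 mm = 1.941e-04 m.
Restated in SI base units: W = 1275 N, H = 9.907e+08 Pa, K = 3.124e-06.
Permissible volume V_lim = h_lim·A = 1.941e-04 · 2.104e-05 = 4.084e-09 m³.
So the life L = V_lim·H/(K·W) = 4.084e-09 · 9.907e+08 / (3.124e-06 · 1275) = 1016 m.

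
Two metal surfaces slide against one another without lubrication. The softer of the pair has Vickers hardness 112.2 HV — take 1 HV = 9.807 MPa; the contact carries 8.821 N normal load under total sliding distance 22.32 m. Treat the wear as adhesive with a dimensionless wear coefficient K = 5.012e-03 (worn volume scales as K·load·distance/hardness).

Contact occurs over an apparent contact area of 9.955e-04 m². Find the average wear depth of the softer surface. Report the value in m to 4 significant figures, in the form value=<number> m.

value=9.009e-07 m

Shown intermediates are rounded. Each operation carries full float precision; rounded just once to 4 significant digits.
Convert: Hardness H = 112.2 HV × 9.807 MPa/HV = 1100 MPa = 1.100e+09 Pa.
Expressed in SI base units: W = 8.821 N, H = 1.100e+09 Pa, K = 5.012e-03.
Wear volume V = K·W·L/H = 5.012e-03 · 8.821 · 22.32 / 1.100e+09 = 8.968e-10 m³.
Wear depth h = V/A = 8.968e-10 / 9.955e-04 = 9.009e-07 m.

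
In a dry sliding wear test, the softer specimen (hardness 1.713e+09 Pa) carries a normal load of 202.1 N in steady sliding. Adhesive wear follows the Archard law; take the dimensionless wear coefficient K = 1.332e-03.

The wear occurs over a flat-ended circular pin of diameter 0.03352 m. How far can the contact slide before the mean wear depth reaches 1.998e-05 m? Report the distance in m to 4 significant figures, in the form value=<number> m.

value=112.2 m

All arithmetic keeps full float precision, and intermediates appear rounded — one last rounding to four significant figures.
Contact area A = π·d²/4 = π·(0.03352 m)²/4 = 8.825e-04 m².
In SI base units: W = 202.1 N, H = 1.713e+09 Pa, K = 1.332e-03.
Volume at the limit: V_lim = h_lim·A = 1.998e-05 · 8.825e-04 = 1.763e-08 m³.
So the life L = V_lim·H/(K·W) = 1.763e-08 · 1.713e+09 / (1.332e-03 · 202.1) = 112.2 m.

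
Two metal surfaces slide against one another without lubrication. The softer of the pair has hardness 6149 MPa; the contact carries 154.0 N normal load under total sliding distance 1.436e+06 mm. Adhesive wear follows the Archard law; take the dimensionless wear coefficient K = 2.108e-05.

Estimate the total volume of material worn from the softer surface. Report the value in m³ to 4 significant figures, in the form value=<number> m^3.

Every step maintains full precision — displayed values are rounded; a single final rounding: four significant figures.
Distance L = 1.436e+06 mm = 1436 m.
Hardness H = 6149 MPa = 6.149e+09 Pa.
Restated in SI base units: W = 154.0 N, H = 6.149e+09 Pa, K = 2.108e-05.
Archard volume V = K·W·L/H = 2.108e-05 · 154.0 · 1436 / 6.149e+09 = 7.581e-10 m³.

value=7.581e-10 m^3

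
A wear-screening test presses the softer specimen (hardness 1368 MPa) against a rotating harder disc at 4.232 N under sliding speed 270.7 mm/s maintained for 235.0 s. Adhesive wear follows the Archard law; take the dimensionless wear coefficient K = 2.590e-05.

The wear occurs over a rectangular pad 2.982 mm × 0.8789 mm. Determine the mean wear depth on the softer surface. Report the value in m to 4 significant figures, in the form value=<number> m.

value=1.945e-06 m

Intermediates appear rounded — all working math keeps full float precision, and rounded once at the end to four significant digits.
Convert: Sliding speed v = 270.7 mm/s = 0.2707 m/s. Distance covered L = v·t = 0.2707 m/s × 235.0 s = 63.61 m.
Convert: Hardness H = 1368 MPa = 1.368e+09 Pa.
Convert: Pad sides 2.982 mm × 0.8789 mm = 2.982e-03 m × 8.789e-04 m. Contact area A = 2.982e-03 m × 8.789e-04 m = 2.621e-06 m².
In SI base units, W = 4.232 N, H = 1.368e+09 Pa, K = 2.590e-05.
The Archard volume V = K·W·L/H = 2.590e-05 · 4.232 · 63.61 / 1.368e+09 = 5.097e-12 m³.
Depth of wear h = V/A = 5.097e-12 / 2.621e-06 = 1.945e-06 m.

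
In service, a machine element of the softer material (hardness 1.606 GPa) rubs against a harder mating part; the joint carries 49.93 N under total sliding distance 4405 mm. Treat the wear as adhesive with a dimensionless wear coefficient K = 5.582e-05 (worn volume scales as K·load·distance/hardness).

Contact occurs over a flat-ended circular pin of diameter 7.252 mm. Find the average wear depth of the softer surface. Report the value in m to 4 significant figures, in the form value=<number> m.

Intermediate values appear rounded. All working math holds full precision — rounded once at the end: four significant digits.
Convert: Path length L = 4405 mm = 4.405 m.
Convert: Hardness H = 1.606 GPa = 1.606e+09 Pa.
Convert: Pin diameter d = 7.252 mm = 0.007252 m. Contact area A = π·d²/4 = π·(0.007252 m)²/4 = 4.131e-05 m².
Working in SI base units: W = 49.93 N, H = 1.606e+09 Pa, K = 5.582e-05.
Archard volume V = K·W·L/H = 5.582e-05 · 49.93 · 4.405 / 1.606e+09 = 7.645e-12 m³.
Average depth h = V/A = 7.645e-12 / 4.131e-05 = 1.851e-07 m.

value=1.851e-07 m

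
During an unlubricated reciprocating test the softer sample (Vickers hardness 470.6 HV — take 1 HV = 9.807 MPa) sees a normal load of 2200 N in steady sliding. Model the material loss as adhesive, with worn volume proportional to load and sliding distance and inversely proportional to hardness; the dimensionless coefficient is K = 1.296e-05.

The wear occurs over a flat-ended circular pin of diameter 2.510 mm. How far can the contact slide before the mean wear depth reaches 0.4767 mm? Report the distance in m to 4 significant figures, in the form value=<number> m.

value=381.8 m

The intermediates are printed rounded. Every step runs at full float precision, and rounded just once, at 4 significant digits.
Hardness H = 470.6 HV × 9.807 MPa/HV = 4615 MPa = 4.615e+09 Pa.
Pin diameter d = 2.510 mm = 0.002510 m. Contact area A = π·d²/4 = π·(0.002510 m)²/4 = 4.948e-06 m².
Depth limit h_lim = 0.4767 mm = 4.767e-04 m.
SI base units throughout: W = 2200 N, H = 4.615e+09 Pa, K = 1.296e-05.
Limit volume V_lim = h_lim·A = 4.767e-04 · 4.948e-06 = 2.359e-09 m³.
So the life L = V_lim·H/(K·W) = 2.359e-09 · 4.615e+09 / (1.296e-05 · 2200) = 381.8 m.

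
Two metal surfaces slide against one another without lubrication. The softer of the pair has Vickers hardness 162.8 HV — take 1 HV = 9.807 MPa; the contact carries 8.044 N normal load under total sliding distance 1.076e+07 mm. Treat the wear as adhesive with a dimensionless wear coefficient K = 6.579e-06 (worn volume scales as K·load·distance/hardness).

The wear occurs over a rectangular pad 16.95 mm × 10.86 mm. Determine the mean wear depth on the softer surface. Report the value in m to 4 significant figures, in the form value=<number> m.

Intermediate values are displayed rounded. Every step maintains full precision — rounded just once to 4 significant figures.
Convert: Total distance L = 1.076e+07 mm = 1.076e+04 m.
Convert: Hardness H = 162.8 HV × 9.807 MPa/HV = 1597 MPa = 1.597e+09 Pa.
Convert: Pad sides 16.95 mm × 10.86 mm = 0.01695 m × 0.01086 m. Contact area A = 0.01695 m × 0.01086 m = 1.841e-04 m².
Working in SI base units: W = 8.044 N, H = 1.597e+09 Pa, K = 6.579e-06.
The Archard volume V = K·W·L/H = 6.579e-06 · 8.044 · 1.076e+04 / 1.597e+09 = 3.567e-10 m³.
Depth of wear h = V/A = 3.567e-10 / 1.841e-04 = 1.938e-06 m.

value=1.938e-06 m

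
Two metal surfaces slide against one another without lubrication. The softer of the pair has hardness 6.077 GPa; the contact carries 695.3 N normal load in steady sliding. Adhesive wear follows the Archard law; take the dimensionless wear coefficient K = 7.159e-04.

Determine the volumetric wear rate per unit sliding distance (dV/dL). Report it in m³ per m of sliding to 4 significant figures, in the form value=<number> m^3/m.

value=8.191e-11 m^3/m

All working math keeps exact precision, and intermediate values are shown rounded — one final rounding, at four significant digits.
Hardness H = 6.077 GPa = 6.077e+09 Pa.
Expressed in SI base units: W = 695.3 N, H = 6.077e+09 Pa, K = 7.159e-04.
Volumetric rate dV/dL = K·W/H (independent of L): 7.159e-04 · 695.3 / 6.077e+09 = 8.191e-11 m³/m.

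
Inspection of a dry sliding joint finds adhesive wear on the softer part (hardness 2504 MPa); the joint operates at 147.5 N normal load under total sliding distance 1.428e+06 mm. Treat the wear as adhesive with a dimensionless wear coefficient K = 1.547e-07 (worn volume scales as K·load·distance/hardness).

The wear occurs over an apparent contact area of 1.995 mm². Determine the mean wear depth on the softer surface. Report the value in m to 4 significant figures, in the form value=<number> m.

value=6.523e-06 m

Each operation runs at full float precision — intermediate values are shown rounded; one final rounding to 4 significant figures.
Sliding distance L = 1.428e+06 mm = 1428 m.
Hardness H = 2504 MPa = 2.504e+09 Pa.
Contact area A = 1.995 mm² = 1.995e-06 m².
Collected in SI base units: W = 147.5 N, H = 2.504e+09 Pa, K = 1.547e-07.
Archard relation: V = K·W·L/H = 1.547e-07 · 147.5 · 1428 / 2.504e+09 = 1.301e-11 m³.
Wear depth h = V/A = 1.301e-11 / 1.995e-06 = 6.523e-06 m.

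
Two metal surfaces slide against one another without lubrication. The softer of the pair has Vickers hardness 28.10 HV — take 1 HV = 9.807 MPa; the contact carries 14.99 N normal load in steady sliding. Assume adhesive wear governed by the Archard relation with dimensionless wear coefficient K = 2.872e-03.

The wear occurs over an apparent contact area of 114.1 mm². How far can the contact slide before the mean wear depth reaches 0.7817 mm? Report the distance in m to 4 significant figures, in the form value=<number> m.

value=570.9 m

Each operation keeps full float precision, and the intermediates are printed rounded, and rounded once at the end, at four significant figures.
Convert: Hardness H = 28.10 HV × 9.807 MPa/HV = 275.6 MPa = 2.756e+08 Pa.
Convert: Contact area A = 114.1 mm² = 1.141e-04 m².
Convert: Depth limit h_lim = 0.7817 mm = 7.817e-04 m.
In SI base units, W = 14.99 N, H = 2.756e+08 Pa, K = 2.872e-03.
Volume at the limit: V_lim = h_lim·A = 7.817e-04 · 1.141e-04 = 8.919e-08 m³.
Sliding life L = V_lim·H/(K·W) = 8.919e-08 · 2.756e+08 / (2.872e-03 · 14.99) = 570.9 m.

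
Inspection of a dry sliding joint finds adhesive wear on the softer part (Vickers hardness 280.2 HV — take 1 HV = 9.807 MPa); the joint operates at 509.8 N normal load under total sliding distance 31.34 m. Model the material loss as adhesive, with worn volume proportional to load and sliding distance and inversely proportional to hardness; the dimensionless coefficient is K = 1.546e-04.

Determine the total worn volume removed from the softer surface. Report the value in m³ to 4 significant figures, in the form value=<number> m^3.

value=8.989e-10 m^3

The intermediates appear rounded; the algebra carries full precision — one last rounding: four significant digits.
Hardness H = 280.2 HV × 9.807 MPa/HV = 2748 MPa = 2.748e+09 Pa.
As SI base values: W = 509.8 N, H = 2.748e+09 Pa, K = 1.546e-04.
Volume removed: V = K·W·L/H = 1.546e-04 · 509.8 · 31.34 / 2.748e+09 = 8.989e-10 m³.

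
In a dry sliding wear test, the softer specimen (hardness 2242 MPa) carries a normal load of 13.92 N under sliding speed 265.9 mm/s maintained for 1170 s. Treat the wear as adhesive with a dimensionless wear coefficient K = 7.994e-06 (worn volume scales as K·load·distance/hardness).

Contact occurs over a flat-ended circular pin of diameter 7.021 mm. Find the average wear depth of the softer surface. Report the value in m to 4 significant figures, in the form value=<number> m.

value=3.988e-07 m

The computation carries full float precision — shown intermediates are rounded. Rounded once at the end: four significant digits.
Sliding speed v = 265.9 mm/s = 0.2659 m/s. Distance L = v·t = 0.2659 m/s × 1170 s = 311.1 m.
Hardness H = 2242 MPa = 2.242e+09 Pa.
Pin diameter d = 7.021 mm = 0.007021 m. Contact area A = π·d²/4 = π·(0.007021 m)²/4 = 3.872e-05 m².
Restated in SI base units: W = 13.92 N, H = 2.242e+09 Pa, K = 7.994e-06.
Worn volume V = K·W·L/H = 7.994e-06 · 13.92 · 311.1 / 2.242e+09 = 1.544e-11 m³.
Wear depth h = V/A = 1.544e-11 / 3.872e-05 = 3.988e-07 m.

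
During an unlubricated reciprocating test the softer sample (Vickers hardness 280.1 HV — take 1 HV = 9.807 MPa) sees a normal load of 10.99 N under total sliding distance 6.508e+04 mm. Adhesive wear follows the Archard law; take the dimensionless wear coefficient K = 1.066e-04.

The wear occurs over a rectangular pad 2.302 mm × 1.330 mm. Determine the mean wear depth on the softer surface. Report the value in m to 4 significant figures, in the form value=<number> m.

The computation keeps exact precision. Intermediates are shown rounded; rounded once at the end: 4 significant digits.
Convert: Distance L = 6.508e+04 mm = 65.08 m.
Convert: Hardness H = 280.1 HV × 9.807 MPa/HV = 2747 MPa = 2.747e+09 Pa.
Convert: Pad sides 2.302 mm × 1.330 mm = 0.002302 m × 0.001330 m. Contact area A = 0.002302 m × 0.001330 m = 3.062e-06 m².
In SI base units: W = 10.99 N, H = 2.747e+09 Pa, K = 1.066e-04.
By Archard's law, V = K·W·L/H = 1.066e-04 · 10.99 · 65.08 / 2.747e+09 = 2.776e-11 m³.
Mean wear depth h = V/A = 2.776e-11 / 3.062e-06 = 9.066e-06 m.

value=9.066e-06 m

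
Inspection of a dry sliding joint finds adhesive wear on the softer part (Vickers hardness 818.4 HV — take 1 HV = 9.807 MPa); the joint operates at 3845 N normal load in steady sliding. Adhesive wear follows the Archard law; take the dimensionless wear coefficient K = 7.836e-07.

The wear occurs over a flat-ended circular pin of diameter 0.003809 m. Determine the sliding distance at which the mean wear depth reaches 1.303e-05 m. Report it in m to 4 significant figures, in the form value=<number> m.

Intermediates appear rounded — the computation maintains full precision; one last rounding, at 4 significant digits.
Hardness H = 818.4 HV × 9.807 MPa/HV = 8026 MPa = 8.026e+09 Pa.
Contact area A = π·d²/4 = π·(0.003809 m)²/4 = 1.139e-05 m².
As SI base values: W = 3845 N, H = 8.026e+09 Pa, K = 7.836e-07.
At the depth limit, V_lim = h_lim·A = 1.303e-05 · 1.139e-05 = 1.485e-10 m³.
So the life L = V_lim·H/(K·W) = 1.485e-10 · 8.026e+09 / (7.836e-07 · 3845) = 395.5 m.

value=395.5 m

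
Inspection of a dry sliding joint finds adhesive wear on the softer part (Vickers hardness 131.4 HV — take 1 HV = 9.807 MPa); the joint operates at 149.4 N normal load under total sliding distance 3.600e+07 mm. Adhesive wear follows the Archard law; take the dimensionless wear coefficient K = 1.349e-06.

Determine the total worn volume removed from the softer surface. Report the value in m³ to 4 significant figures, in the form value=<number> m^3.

The computation keeps full precision, and the intermediates are printed rounded; one final rounding, at four significant figures.
Convert: Distance covered L = 3.600e+07 mm = 3.600e+04 m.
Convert: Hardness H = 131.4 HV × 9.807 MPa/HV = 1289 MPa = 1.289e+09 Pa.
In SI base units: W = 149.4 N, H = 1.289e+09 Pa, K = 1.349e-06.
Worn volume V = K·W·L/H = 1.349e-06 · 149.4 · 3.600e+04 / 1.289e+09 = 5.630e-09 m³.

value=5.630e-09 m^3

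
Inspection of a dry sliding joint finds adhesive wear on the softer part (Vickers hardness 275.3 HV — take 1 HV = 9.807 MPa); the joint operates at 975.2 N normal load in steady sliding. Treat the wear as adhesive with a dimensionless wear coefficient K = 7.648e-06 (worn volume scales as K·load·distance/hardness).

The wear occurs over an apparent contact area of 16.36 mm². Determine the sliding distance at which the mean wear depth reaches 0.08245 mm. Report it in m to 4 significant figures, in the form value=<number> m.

Every step carries exact precision; intermediates are shown rounded, and one final rounding: four significant figures.
Convert: Hardness H = 275.3 HV × 9.807 MPa/HV = 2700 MPa = 2.700e+09 Pa.
Convert: Contact area A = 16.36 mm² = 1.636e-05 m².
Convert: Depth limit h_lim = 0.08245 mm = 8.245e-05 m.
In SI base units, W = 975.2 N, H = 2.700e+09 Pa, K = 7.648e-06.
At the depth limit, V_lim = h_lim·A = 8.245e-05 · 1.636e-05 = 1.349e-09 m³.
Life L = V_lim·H/(K·W) = 1.349e-09 · 2.700e+09 / (7.648e-06 · 975.2) = 488.3 m.

value=488.3 m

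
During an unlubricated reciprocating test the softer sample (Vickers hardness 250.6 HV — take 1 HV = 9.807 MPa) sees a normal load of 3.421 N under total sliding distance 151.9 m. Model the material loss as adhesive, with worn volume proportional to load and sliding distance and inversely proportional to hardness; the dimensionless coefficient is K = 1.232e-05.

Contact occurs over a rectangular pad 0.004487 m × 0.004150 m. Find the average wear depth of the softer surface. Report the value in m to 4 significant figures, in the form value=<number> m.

The algebra keeps exact precision. The intermediates are shown rounded — a single final rounding, at four significant digits.
Convert: Hardness H = 250.6 HV × 9.807 MPa/HV = 2458 MPa = 2.458e+09 Pa.
Convert: Contact area A = 0.004487 m × 0.004150 m = 1.862e-05 m².
As SI base values: W = 3.421 N, H = 2.458e+09 Pa, K = 1.232e-05.
Worn volume V = K·W·L/H = 1.232e-05 · 3.421 · 151.9 / 2.458e+09 = 2.605e-12 m³.
Depth of wear h = V/A = 2.605e-12 / 1.862e-05 = 1.399e-07 m.

value=1.399e-07 m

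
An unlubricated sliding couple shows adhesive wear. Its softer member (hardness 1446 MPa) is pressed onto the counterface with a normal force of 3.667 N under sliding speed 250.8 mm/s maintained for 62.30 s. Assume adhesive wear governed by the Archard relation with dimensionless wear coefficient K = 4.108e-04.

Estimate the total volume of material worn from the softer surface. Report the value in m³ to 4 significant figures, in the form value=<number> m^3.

Displayed values are rounded, and all working math maintains exact precision — rounded just once, at 4 significant figures.
Convert: Sliding speed v = 250.8 mm/s = 0.2508 m/s. The distance L = v·t = 0.2508 m/s × 62.30 s = 15.62 m.
Convert: Hardness H = 1446 MPa = 1.446e+09 Pa.
SI base units throughout: W = 3.667 N, H = 1.446e+09 Pa, K = 4.108e-04.
Apply Archard: V = K·W·L/H = 4.108e-04 · 3.667 · 15.62 / 1.446e+09 = 1.628e-11 m³.

value=1.628e-11 m^3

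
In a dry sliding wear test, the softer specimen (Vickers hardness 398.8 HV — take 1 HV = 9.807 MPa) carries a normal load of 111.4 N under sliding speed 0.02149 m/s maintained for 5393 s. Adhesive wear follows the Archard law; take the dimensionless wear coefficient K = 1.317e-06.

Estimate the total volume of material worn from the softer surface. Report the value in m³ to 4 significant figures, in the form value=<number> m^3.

Every step keeps full float precision. The intermediates are displayed rounded. Rounded just once: four significant digits.
Convert: Path length L = v·t = 0.02149 m/s × 5393 s = 115.9 m.
Convert: Hardness H = 398.8 HV × 9.807 MPa/HV = 3911 MPa = 3.911e+09 Pa.
In SI base units: W = 111.4 N, H = 3.911e+09 Pa, K = 1.317e-06.
The Archard volume V = K·W·L/H = 1.317e-06 · 111.4 · 115.9 / 3.911e+09 = 4.348e-12 m³.

value=4.348e-12 m^3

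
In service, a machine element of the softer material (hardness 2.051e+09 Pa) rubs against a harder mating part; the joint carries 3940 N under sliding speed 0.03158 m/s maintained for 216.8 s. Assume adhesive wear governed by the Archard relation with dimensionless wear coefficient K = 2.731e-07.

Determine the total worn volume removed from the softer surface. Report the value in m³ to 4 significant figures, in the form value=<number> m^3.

All arithmetic holds full float precision. Intermediates are shown rounded — one last rounding: four significant digits.
Distance covered L = v·t = 0.03158 m/s × 216.8 s = 6.847 m.
SI base units throughout: W = 3940 N, H = 2.051e+09 Pa, K = 2.731e-07.
Worn volume V = K·W·L/H = 2.731e-07 · 3940 · 6.847 / 2.051e+09 = 3.592e-12 m³.

value=3.592e-12 m^3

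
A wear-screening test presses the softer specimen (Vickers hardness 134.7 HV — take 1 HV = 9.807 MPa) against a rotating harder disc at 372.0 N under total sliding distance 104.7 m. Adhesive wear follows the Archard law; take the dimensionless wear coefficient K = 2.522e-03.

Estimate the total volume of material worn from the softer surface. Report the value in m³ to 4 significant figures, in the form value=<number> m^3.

The intermediates appear rounded, and every step holds exact precision; a single final rounding to four significant figures.
Convert: Hardness H = 134.7 HV × 9.807 MPa/HV = 1321 MPa = 1.321e+09 Pa.
As SI base values: W = 372.0 N, H = 1.321e+09 Pa, K = 2.522e-03.
By Archard's law, V = K·W·L/H = 2.522e-03 · 372.0 · 104.7 / 1.321e+09 = 7.436e-08 m³.

value=7.436e-08 m^3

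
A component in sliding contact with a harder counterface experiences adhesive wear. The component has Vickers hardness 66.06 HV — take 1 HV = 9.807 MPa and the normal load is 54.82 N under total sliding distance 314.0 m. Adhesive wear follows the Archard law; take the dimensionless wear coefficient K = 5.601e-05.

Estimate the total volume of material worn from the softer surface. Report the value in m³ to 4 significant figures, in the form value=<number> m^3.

value=1.488e-09 m^3

Every step carries full float precision, and intermediates are printed rounded — rounded once at the end, at 4 significant figures.
Convert: Hardness H = 66.06 HV × 9.807 MPa/HV = 647.9 MPa = 6.479e+08 Pa.
Expressed in SI base units: W = 54.82 N, H = 6.479e+08 Pa, K = 5.601e-05.
Worn volume V = K·W·L/H = 5.601e-05 · 54.82 · 314.0 / 6.479e+08 = 1.488e-09 m³.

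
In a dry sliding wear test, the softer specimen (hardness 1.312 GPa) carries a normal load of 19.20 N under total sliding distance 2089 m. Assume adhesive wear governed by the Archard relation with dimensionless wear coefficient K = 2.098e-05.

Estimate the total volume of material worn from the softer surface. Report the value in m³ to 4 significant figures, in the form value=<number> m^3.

Each operation runs at full float precision. Shown intermediates are rounded. Rounded just once, at 4 significant digits.
Hardness H = 1.312 GPa = 1.312e+09 Pa.
Expressed in SI base units: W = 19.20 N, H = 1.312e+09 Pa, K = 2.098e-05.
Worn volume V = K·W·L/H = 2.098e-05 · 19.20 · 2089 / 1.312e+09 = 6.414e-10 m³.

value=6.414e-10 m^3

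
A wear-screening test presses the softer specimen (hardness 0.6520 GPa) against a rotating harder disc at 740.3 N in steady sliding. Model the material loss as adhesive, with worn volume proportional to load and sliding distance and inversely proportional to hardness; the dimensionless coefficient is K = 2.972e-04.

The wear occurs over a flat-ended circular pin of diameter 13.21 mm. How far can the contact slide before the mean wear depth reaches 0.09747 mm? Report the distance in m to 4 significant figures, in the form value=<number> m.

value=39.59 m

All working math keeps full precision, and quoted intermediates are rounded, and a lone final rounding, at 4 significant figures.
Convert: Hardness H = 0.6520 GPa = 6.520e+08 Pa.
Convert: Pin diameter d = 13.21 mm = 0.01321 m. Contact area A = π·d²/4 = π·(0.01321 m)²/4 = 1.371e-04 m².
Convert: Depth limit h_lim = 0.09747 mm = 9.747e-05 m.
In SI base units: W = 740.3 N, H = 6.520e+08 Pa, K = 2.972e-04.
Permissible volume V_lim = h_lim·A = 9.747e-05 · 1.371e-04 = 1.336e-08 m³.
So the life L = V_lim·H/(K·W) = 1.336e-08 · 6.520e+08 / (2.972e-04 · 740.3) = 39.59 m.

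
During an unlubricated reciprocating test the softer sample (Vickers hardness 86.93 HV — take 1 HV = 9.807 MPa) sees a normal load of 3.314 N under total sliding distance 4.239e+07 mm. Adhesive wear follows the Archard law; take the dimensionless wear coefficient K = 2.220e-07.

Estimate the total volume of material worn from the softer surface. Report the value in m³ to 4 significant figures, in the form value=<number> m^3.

value=3.658e-11 m^3

Each operation holds full float precision; the intermediates are displayed rounded. Rounded just once: four significant digits.
Distance covered L = 4.239e+07 mm = 4.239e+04 m.
Hardness H = 86.93 HV × 9.807 MPa/HV = 852.5 MPa = 8.525e+08 Pa.
Working in SI base units: W = 3.314 N, H = 8.525e+08 Pa, K = 2.220e-07.
Worn volume V = K·W·L/H = 2.220e-07 · 3.314 · 4.239e+04 / 8.525e+08 = 3.658e-11 m³.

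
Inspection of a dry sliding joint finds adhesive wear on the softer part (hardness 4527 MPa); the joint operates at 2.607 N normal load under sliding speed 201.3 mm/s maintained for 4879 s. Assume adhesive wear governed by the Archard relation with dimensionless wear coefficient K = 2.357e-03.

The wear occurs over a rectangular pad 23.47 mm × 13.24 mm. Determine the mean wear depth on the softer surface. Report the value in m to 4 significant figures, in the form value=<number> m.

Intermediates are displayed rounded — the computation keeps exact precision, and rounded once at the end to four significant digits.
Convert: Sliding speed v = 201.3 mm/s = 0.2013 m/s. Total distance L = v·t = 0.2013 m/s × 4879 s = 982.1 m.
Convert: Hardness H = 4527 MPa = 4.527e+09 Pa.
Convert: Pad sides 23.47 mm × 13.24 mm = 0.02347 m × 0.01324 m. Contact area A = 0.02347 m × 0.01324 m = 3.107e-04 m².
Expressed in SI base units: W = 2.607 N, H = 4.527e+09 Pa, K = 2.357e-03.
Apply Archard: V = K·W·L/H = 2.357e-03 · 2.607 · 982.1 / 4.527e+09 = 1.333e-09 m³.
Mean wear depth h = V/A = 1.333e-09 / 3.107e-04 = 4.290e-06 m.

value=4.290e-06 m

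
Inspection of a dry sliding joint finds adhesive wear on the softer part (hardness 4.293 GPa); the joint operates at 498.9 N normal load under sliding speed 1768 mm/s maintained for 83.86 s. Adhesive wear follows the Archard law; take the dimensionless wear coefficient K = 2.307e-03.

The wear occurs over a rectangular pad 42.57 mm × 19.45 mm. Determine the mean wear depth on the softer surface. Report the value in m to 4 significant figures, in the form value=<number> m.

value=4.801e-05 m

Every step keeps full precision. Intermediate values appear rounded, and a lone final rounding: 4 significant digits.
Convert: Sliding speed v = 1768 mm/s = 1.768 m/s. Path length L = v·t = 1.768 m/s × 83.86 s = 148.3 m.
Convert: Hardness H = 4.293 GPa = 4.293e+09 Pa.
Convert: Pad sides 42.57 mm × 19.45 mm = 0.04257 m × 0.01945 m. Contact area A = 0.04257 m × 0.01945 m = 8.280e-04 m².
Restated in SI base units: W = 498.9 N, H = 4.293e+09 Pa, K = 2.307e-03.
Archard volume V = K·W·L/H = 2.307e-03 · 498.9 · 148.3 / 4.293e+09 = 3.975e-08 m³.
Depth h = V/A = 3.975e-08 / 8.280e-04 = 4.801e-05 m.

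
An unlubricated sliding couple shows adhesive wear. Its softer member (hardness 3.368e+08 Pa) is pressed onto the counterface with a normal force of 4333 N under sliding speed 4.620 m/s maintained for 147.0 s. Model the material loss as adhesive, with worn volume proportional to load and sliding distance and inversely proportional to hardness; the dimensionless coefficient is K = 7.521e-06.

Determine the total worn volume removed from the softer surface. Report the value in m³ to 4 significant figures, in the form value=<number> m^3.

value=6.571e-08 m^3

Intermediate values are printed rounded; every step holds full precision, and a lone final rounding, at 4 significant digits.
Convert: Total distance L = v·t = 4.620 m/s × 147.0 s = 679.1 m.
Collected in SI base units: W = 4333 N, H = 3.368e+08 Pa, K = 7.521e-06.
Apply Archard: V = K·W·L/H = 7.521e-06 · 4333 · 679.1 / 3.368e+08 = 6.571e-08 m³.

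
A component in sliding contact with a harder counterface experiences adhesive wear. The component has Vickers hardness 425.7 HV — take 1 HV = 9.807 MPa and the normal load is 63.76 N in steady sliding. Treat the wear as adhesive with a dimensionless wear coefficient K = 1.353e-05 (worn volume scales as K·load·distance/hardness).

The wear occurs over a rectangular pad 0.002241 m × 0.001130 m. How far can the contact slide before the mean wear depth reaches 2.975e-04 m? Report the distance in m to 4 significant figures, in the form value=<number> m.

value=3646 m

Intermediates are shown rounded, and each operation holds exact precision — one last rounding to four significant digits.
Convert: Hardness H = 425.7 HV × 9.807 MPa/HV = 4175 MPa = 4.175e+09 Pa.
Convert: Contact area A = 0.002241 m × 0.001130 m = 2.532e-06 m².
SI base units throughout: W = 63.76 N, H = 4.175e+09 Pa, K = 1.353e-05.
At the depth limit, V_lim = h_lim·A = 2.975e-04 · 2.532e-06 = 7.534e-10 m³.
So the life L = V_lim·H/(K·W) = 7.534e-10 · 4.175e+09 / (1.353e-05 · 63.76) = 3646 m.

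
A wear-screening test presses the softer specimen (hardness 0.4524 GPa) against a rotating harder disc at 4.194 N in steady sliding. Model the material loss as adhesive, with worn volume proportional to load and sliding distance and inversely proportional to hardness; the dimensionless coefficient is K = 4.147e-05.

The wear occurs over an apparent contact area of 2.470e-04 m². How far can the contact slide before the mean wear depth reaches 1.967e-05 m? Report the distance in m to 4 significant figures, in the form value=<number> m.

Every step carries exact precision — intermediates are printed rounded; a lone final rounding, at 4 significant digits.
Convert: Hardness H = 0.4524 GPa = 4.524e+08 Pa.
Working in SI base units: W = 4.194 N, H = 4.524e+08 Pa, K = 4.147e-05.
Permissible volume V_lim = h_lim·A = 1.967e-05 · 2.470e-04 = 4.858e-09 m³.
So the life L = V_lim·H/(K·W) = 4.858e-09 · 4.524e+08 / (4.147e-05 · 4.194) = 1.264e+04 m.

value=1.264e+04 m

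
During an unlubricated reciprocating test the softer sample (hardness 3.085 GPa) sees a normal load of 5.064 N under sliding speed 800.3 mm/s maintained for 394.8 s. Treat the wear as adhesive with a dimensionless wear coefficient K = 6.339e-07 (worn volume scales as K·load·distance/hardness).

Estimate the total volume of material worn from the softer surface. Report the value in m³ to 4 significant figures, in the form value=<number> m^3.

Quoted intermediates are rounded — the computation holds full precision. Rounded once at the end: 4 significant digits.
Sliding speed v = 800.3 mm/s = 0.8003 m/s. Total distance L = v·t = 0.8003 m/s × 394.8 s = 316.0 m.
Hardness H = 3.085 GPa = 3.085e+09 Pa.
Restated in SI base units: W = 5.064 N, H = 3.085e+09 Pa, K = 6.339e-07.
Worn volume V = K·W·L/H = 6.339e-07 · 5.064 · 316.0 / 3.085e+09 = 3.288e-13 m³.

value=3.288e-13 m^3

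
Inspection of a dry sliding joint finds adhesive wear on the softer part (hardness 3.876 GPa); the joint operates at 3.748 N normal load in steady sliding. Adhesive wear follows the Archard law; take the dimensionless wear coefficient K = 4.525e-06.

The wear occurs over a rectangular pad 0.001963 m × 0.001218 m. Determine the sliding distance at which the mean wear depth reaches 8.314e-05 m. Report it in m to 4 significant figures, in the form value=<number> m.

value=4.543e+04 m

Intermediates are printed rounded; each operation keeps full precision. Rounded once at the end, at four significant figures.
Convert: Hardness H = 3.876 GPa = 3.876e+09 Pa.
Convert: Contact area A = 0.001963 m × 0.001218 m = 2.391e-06 m².
Expressed in SI base units: W = 3.748 N, H = 3.876e+09 Pa, K = 4.525e-06.
Allowed volume V_lim = h_lim·A = 8.314e-05 · 2.391e-06 = 1.988e-10 m³.
Thus life L = V_lim·H/(K·W) = 1.988e-10 · 3.876e+09 / (4.525e-06 · 3.748) = 4.543e+04 m.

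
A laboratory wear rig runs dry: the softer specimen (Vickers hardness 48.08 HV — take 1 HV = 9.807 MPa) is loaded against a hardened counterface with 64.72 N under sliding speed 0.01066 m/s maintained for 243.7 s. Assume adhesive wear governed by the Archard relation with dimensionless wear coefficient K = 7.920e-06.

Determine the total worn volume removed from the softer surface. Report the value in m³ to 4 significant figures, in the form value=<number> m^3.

value=2.824e-12 m^3

The algebra keeps full precision. The intermediates are printed rounded, and rounded just once to four significant digits.
Convert: Total distance L = v·t = 0.01066 m/s × 243.7 s = 2.598 m.
Convert: Hardness H = 48.08 HV × 9.807 MPa/HV = 471.5 MPa = 4.715e+08 Pa.
In SI base units: W = 64.72 N, H = 4.715e+08 Pa, K = 7.920e-06.
The Archard volume V = K·W·L/H = 7.920e-06 · 64.72 · 2.598 / 4.715e+08 = 2.824e-12 m³.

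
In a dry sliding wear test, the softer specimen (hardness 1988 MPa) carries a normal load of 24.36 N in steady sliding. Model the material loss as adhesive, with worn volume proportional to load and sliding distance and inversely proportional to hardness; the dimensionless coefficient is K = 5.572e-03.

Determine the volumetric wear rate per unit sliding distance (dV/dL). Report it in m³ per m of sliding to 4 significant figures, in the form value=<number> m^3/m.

value=6.828e-11 m^3/m

Every step maintains full precision — intermediate values are shown rounded. Rounded once at the end to four significant figures.
Hardness H = 1988 MPa = 1.988e+09 Pa.
SI base units throughout: W = 24.36 N, H = 1.988e+09 Pa, K = 5.572e-03.
The wear rate dV/dL = K·W/H — distance-free: 5.572e-03 · 24.36 / 1.988e+09 = 6.828e-11 m³/m.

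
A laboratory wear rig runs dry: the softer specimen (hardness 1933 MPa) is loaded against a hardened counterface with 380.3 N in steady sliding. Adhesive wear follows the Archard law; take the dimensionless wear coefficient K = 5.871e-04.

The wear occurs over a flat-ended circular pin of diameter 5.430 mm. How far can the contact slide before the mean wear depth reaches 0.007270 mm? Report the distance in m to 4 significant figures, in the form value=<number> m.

Intermediates are displayed rounded; all arithmetic maintains full precision — rounded once at the end: four significant digits.
Hardness H = 1933 MPa = 1.933e+09 Pa.
Pin diameter d = 5.430 mm = 0.005430 m. Contact area A = π·d²/4 = π·(0.005430 m)²/4 = 2.316e-05 m².
Depth limit h_lim = 0.007270 mm = 7.270e-06 m.
SI base units throughout: W = 380.3 N, H = 1.933e+09 Pa, K = 5.871e-04.
Permissible volume V_lim = h_lim·A = 7.270e-06 · 2.316e-05 = 1.684e-10 m³.
Thus life L = V_lim·H/(K·W) = 1.684e-10 · 1.933e+09 / (5.871e-04 · 380.3) = 1.458 m.

value=1.458 m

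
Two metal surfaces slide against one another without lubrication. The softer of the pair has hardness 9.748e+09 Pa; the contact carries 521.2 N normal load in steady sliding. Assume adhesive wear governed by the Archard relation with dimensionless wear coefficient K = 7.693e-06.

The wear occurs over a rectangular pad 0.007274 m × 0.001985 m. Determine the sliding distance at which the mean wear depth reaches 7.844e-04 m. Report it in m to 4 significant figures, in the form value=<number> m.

Intermediates appear rounded; the computation keeps full float precision — one last rounding: four significant digits.
Contact area A = 0.007274 m × 0.001985 m = 1.444e-05 m².
As SI base values: W = 521.2 N, H = 9.748e+09 Pa, K = 7.693e-06.
Allowed volume V_lim = h_lim·A = 7.844e-04 · 1.444e-05 = 1.133e-08 m³.
So the life L = V_lim·H/(K·W) = 1.133e-08 · 9.748e+09 / (7.693e-06 · 521.2) = 2.754e+04 m.

value=2.754e+04 m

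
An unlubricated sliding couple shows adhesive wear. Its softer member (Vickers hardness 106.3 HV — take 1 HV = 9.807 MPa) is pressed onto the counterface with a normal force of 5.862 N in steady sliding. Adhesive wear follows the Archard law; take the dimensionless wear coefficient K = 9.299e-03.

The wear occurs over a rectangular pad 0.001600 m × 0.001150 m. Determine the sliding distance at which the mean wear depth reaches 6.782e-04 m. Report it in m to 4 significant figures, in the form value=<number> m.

Intermediate values are displayed rounded — all working math keeps full float precision, and one last rounding, at 4 significant figures.
Hardness H = 106.3 HV × 9.807 MPa/HV = 1042 MPa = 1.042e+09 Pa.
Contact area A = 0.001600 m × 0.001150 m = 1.840e-06 m².
Restated in SI base units: W = 5.862 N, H = 1.042e+09 Pa, K = 9.299e-03.
Allowed volume V_lim = h_lim·A = 6.782e-04 · 1.840e-06 = 1.248e-09 m³.
Inverting, life L = V_lim·H/(K·W) = 1.248e-09 · 1.042e+09 / (9.299e-03 · 5.862) = 23.87 m.

value=23.87 m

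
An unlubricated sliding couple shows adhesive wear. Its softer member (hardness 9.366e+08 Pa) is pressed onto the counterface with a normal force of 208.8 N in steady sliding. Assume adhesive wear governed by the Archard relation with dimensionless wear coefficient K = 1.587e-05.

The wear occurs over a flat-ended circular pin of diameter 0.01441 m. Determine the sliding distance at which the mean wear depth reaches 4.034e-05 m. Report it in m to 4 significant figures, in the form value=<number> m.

Quoted intermediates are rounded, and each operation holds full float precision, and rounded just once: 4 significant digits.
Convert: Contact area A = π·d²/4 = π·(0.01441 m)²/4 = 1.631e-04 m².
As SI base values: W = 208.8 N, H = 9.366e+08 Pa, K = 1.587e-05.
Volume at the limit: V_lim = h_lim·A = 4.034e-05 · 1.631e-04 = 6.579e-09 m³.
So the life L = V_lim·H/(K·W) = 6.579e-09 · 9.366e+08 / (1.587e-05 · 208.8) = 1860 m.

value=1860 m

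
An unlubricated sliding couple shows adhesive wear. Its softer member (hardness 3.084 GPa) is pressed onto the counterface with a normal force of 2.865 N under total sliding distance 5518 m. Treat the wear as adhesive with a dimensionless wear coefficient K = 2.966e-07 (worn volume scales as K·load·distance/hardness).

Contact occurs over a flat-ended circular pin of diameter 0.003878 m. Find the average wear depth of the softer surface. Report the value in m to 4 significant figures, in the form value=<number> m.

value=1.287e-07 m

Intermediate values appear rounded — all working math holds full precision. Rounded just once, at four significant figures.
Hardness H = 3.084 GPa = 3.084e+09 Pa.
Contact area A = π·d²/4 = π·(0.003878 m)²/4 = 1.181e-05 m².
As SI base values: W = 2.865 N, H = 3.084e+09 Pa, K = 2.966e-07.
Worn volume V = K·W·L/H = 2.966e-07 · 2.865 · 5518 / 3.084e+09 = 1.520e-12 m³.
Mean depth h = V/A = 1.520e-12 / 1.181e-05 = 1.287e-07 m.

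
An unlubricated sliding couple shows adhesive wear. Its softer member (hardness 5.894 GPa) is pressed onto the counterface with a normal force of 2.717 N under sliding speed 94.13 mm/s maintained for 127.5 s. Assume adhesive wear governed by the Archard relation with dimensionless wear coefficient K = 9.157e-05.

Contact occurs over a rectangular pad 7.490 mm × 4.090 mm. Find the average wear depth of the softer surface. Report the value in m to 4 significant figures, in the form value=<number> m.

value=1.654e-08 m

All arithmetic maintains exact precision, and intermediate values are displayed rounded; a lone final rounding, at 4 significant digits.
Sliding speed v = 94.13 mm/s = 0.09413 m/s. Sliding distance L = v·t = 0.09413 m/s × 127.5 s = 12.00 m.
Hardness H = 5.894 GPa = 5.894e+09 Pa.
Pad sides 7.490 mm × 4.090 mm = 0.007490 m × 0.004090 m. Contact area A = 0.007490 m × 0.004090 m = 3.063e-05 m².
Expressed in SI base units: W = 2.717 N, H = 5.894e+09 Pa, K = 9.157e-05.
The Archard volume V = K·W·L/H = 9.157e-05 · 2.717 · 12.00 / 5.894e+09 = 5.066e-13 m³.
Depth of wear h = V/A = 5.066e-13 / 3.063e-05 = 1.654e-08 m.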